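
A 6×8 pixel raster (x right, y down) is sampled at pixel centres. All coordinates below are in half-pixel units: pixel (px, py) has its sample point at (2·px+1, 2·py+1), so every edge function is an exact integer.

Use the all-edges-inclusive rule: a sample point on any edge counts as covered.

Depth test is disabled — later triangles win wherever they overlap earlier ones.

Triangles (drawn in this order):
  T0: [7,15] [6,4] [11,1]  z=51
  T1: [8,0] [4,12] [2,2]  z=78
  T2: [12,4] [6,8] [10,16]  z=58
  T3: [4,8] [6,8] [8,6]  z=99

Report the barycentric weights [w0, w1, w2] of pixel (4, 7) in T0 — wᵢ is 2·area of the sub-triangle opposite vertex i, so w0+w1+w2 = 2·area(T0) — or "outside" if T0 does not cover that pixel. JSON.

T0:
  2·area = 58
  edge (7, 15)→(6, 4): d=(-1,-11) inclusive
  edge (6, 4)→(11, 1): d=(5,-3) inclusive
  edge (11, 1)→(7, 15): d=(-4,14) inclusive
    (5,0)@(11, 1): e=[58,0,0] → #  [on edge]
    (4,1)@(9, 3): e=[34,4,20] → #
    (5,1)@(11, 3): e=[56,10,-8] → ·
    (3,2)@(7, 5): e=[10,8,40] → #
    (5,2)@(11, 5): e=[54,20,-16] → ·
    (0,3)@(1, 7): e=[-58,0,116] → ·  [on edge]
    (3,3)@(7, 7): e=[8,18,32] → #
    (5,3)@(11, 7): e=[52,30,-24] → ·
    (3,4)@(7, 9): e=[6,28,24] → #
    (4,4)@(9, 9): e=[28,34,-4] → ·
    (3,5)@(7, 11): e=[4,38,16] → #
    (4,5)@(9, 11): e=[26,44,-12] → ·
    (3,7)@(7, 15): e=[0,58,0] → #  [on edge]
  covered (10 px):
    · · · · · #
    · · · · # ·
    · · · # # ·
    · · · # # ·
    · · · # · ·
    · · · # · ·
    · · · # · ·
    · · · # · ·
T1:
  2·area = 64
  edge (8, 0)→(4, 12): d=(-4,12) inclusive
  edge (4, 12)→(2, 2): d=(-2,-10) inclusive
  edge (2, 2)→(8, 0): d=(6,-2) inclusive
    (2,0)@(5, 1): e=[32,32,0] → #  [on edge]
    (3,0)@(7, 1): e=[8,52,4] → #
    (4,0)@(9, 1): e=[-16,72,8] → ·
    (1,1)@(3, 3): e=[48,8,8] → #
    (3,1)@(7, 3): e=[0,48,16] → #  [on edge]
    (4,1)@(9, 3): e=[-24,68,20] → ·
    (1,2)@(3, 5): e=[40,4,20] → #
    (3,2)@(7, 5): e=[-8,44,28] → ·
    (1,3)@(3, 7): e=[32,0,32] → #  [on edge]
    (3,3)@(7, 7): e=[-16,40,40] → ·
    (1,4)@(3, 9): e=[24,-4,44] → ·
    (2,4)@(5, 9): e=[0,16,48] → #  [on edge]
    (1,7)@(3, 15): e=[0,-16,80] → ·  [on edge]
  covered (10 px):
    · · # # · ·
    · # # # · ·
    · # # · · ·
    · # # · · ·
    · · # · · ·
    · · · · · ·
    · · · · · ·
    · · · · · ·
T2:
  2·area = 64  (B↔C swapped to make it positive)
  edge (12, 4)→(10, 16): d=(-2,12) inclusive
  edge (10, 16)→(6, 8): d=(-4,-8) inclusive
  edge (6, 8)→(12, 4): d=(6,-4) inclusive
    (5,2)@(11, 5): e=[10,52,2] → #
    (4,3)@(9, 7): e=[30,28,6] → #
    (3,4)@(7, 9): e=[50,4,10] → #
    (3,5)@(7, 11): e=[46,-4,22] → ·
    (4,5)@(9, 11): e=[22,12,30] → #
    (5,5)@(11, 11): e=[-2,28,38] → ·
    (4,6)@(9, 13): e=[18,4,42] → #
    (5,6)@(11, 13): e=[-6,20,50] → ·
    (4,7)@(9, 15): e=[14,-4,54] → ·
  covered (8 px):
    · · · · · ·
    · · · · · ·
    · · · · · #
    · · · · # #
    · · · # # #
    · · · · # ·
    · · · · # ·
    · · · · · ·
T3:
  2·area = 4  (B↔C swapped to make it positive)
  edge (4, 8)→(8, 6): d=(4,-2) inclusive
  edge (8, 6)→(6, 8): d=(-2,2) inclusive
  edge (6, 8)→(4, 8): d=(-2,0) inclusive
    (5,1)@(11, 3): e=[-6,0,10] → ·  [on edge]
    (4,2)@(9, 5): e=[-2,0,6] → ·  [on edge]
    (3,3)@(7, 7): e=[2,0,2] → #  [on edge]
    (4,3)@(9, 7): e=[6,-4,2] → ·
    (2,4)@(5, 9): e=[6,0,-2] → ·  [on edge]
    (3,4)@(7, 9): e=[10,-4,-2] → ·
    (1,5)@(3, 11): e=[10,0,-6] → ·  [on edge]
    (0,6)@(1, 13): e=[14,0,-10] → ·  [on edge]
  covered (1 px):
    · · · · · ·
    · · · · · ·
    · · · · · ·
    · · · # · ·
    · · · · · ·
    · · · · · ·
    · · · · · ·
    · · · · · ·

Answer: "outside"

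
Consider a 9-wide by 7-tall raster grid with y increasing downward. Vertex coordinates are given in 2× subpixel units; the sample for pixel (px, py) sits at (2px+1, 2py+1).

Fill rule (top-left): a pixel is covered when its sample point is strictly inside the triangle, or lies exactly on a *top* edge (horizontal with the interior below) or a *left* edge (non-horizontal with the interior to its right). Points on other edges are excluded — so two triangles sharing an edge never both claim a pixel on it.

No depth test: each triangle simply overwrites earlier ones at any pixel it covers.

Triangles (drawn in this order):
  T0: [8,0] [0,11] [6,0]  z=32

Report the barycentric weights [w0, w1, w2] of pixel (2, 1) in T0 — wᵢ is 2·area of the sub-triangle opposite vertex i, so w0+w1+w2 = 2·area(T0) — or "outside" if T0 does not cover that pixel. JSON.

T0:
  2·area = 22
  edge (8, 0)→(0, 11): d=(-8,11) right/bottom  bias=-1
  edge (0, 11)→(6, 0): d=(6,-11) top-left  bias=+0
  edge (6, 0)→(8, 0): d=(2,0) top-left  bias=+0
    (3,0)@(7, 1): e=[3,17,2] → █
    (4,0)@(9, 1): e=[-19,39,2] → ·
    (2,1)@(5, 3): e=[9,7,6] → █
    (3,1)@(7, 3): e=[-13,29,6] → ·
    (2,2)@(5, 5): e=[-7,19,10] → ·
  covered (2 px):
    · · · █ · · · · ·
    · · █ · · · · · ·
    · · · · · · · · ·
    · · · · · · · · ·
    · · · · · · · · ·
    · · · · · · · · ·
    · · · · · · · · ·

Result: [7,6,9]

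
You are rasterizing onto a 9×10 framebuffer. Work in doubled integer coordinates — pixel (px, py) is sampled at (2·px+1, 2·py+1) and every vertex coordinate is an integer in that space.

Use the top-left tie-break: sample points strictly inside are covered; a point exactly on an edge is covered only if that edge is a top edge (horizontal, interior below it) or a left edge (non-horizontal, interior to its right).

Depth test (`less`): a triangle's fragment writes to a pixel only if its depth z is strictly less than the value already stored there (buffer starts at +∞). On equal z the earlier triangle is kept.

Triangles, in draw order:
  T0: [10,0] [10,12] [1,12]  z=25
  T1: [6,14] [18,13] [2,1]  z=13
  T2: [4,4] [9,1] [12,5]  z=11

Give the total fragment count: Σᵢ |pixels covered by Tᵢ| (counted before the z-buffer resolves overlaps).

T0:
  2·area = 108
  edge (10, 0)→(10, 12): d=(0,12) right/bottom  bias=-1
  edge (10, 12)→(1, 12): d=(-9,0) right/bottom  bias=-1
  edge (1, 12)→(10, 0): d=(9,-12) top-left  bias=+0
    (4,1)@(9, 3): e=[12,81,15] → X
    (5,1)@(11, 3): e=[-12,81,39] → .
    (3,2)@(7, 5): e=[36,63,9] → X
    (5,2)@(11, 5): e=[-12,63,57] → .
    (2,3)@(5, 7): e=[60,45,3] → X
    (5,3)@(11, 7): e=[-12,45,75] → .
    (2,4)@(5, 9): e=[60,27,21] → X
    (5,4)@(11, 9): e=[-12,27,93] → .
    (1,5)@(3, 11): e=[84,9,15] → X
    (5,5)@(11, 11): e=[-12,9,111] → .
    (1,6)@(3, 13): e=[84,-9,33] → .
    (2,6)@(5, 13): e=[60,-9,57] → .
  covered (13 px):
    . . . . . . . . .
    . . . . X . . . .
    . . . X X . . . .
    . . X X X . . . .
    . . X X X . . . .
    . X X X X . . . .
    . . . . . . . . .
    . . . . . . . . .
    . . . . . . . . .
    . . . . . . . . .
T1:
  2·area = 160  (B↔C swapped to make it positive)
  edge (6, 14)→(2, 1): d=(-4,-13) top-left  bias=+0
  edge (2, 1)→(18, 13): d=(16,12) right/bottom  bias=-1
  edge (18, 13)→(6, 14): d=(-12,1) right/bottom  bias=-1
    (1,1)@(3, 3): e=[5,20,135] → X
    (2,1)@(5, 3): e=[31,-4,133] → .
    (1,2)@(3, 5): e=[-3,52,111] → .
    (2,2)@(5, 5): e=[23,28,109] → X
    (3,2)@(7, 5): e=[49,4,107] → X
    (4,2)@(9, 5): e=[75,-20,105] → .
    (2,3)@(5, 7): e=[15,60,85] → X
    (4,3)@(9, 7): e=[67,12,81] → X
    (5,3)@(11, 7): e=[93,-12,79] → .
    (2,4)@(5, 9): e=[7,92,61] → X
    (5,4)@(11, 9): e=[85,20,55] → X
    (6,4)@(13, 9): e=[111,-4,53] → .
  covered (21 px):
    . . . . . . . . .
    . X . . . . . . .
    . . X X . . . . .
    . . X X X . . . .
    . . X X X X . . .
    . . . X X X X X .
    . . . X X X X X X
    . . . . . . . . .
    . . . . . . . . .
    . . . . . . . . .
T2:
  2·area = 29
  edge (4, 4)→(9, 1): d=(5,-3) top-left  bias=+0
  edge (9, 1)→(12, 5): d=(3,4) right/bottom  bias=-1
  edge (12, 5)→(4, 4): d=(-8,-1) top-left  bias=+0
    (4,0)@(9, 1): e=[0,0,29] → .  [on edge]
    (3,1)@(7, 3): e=[4,14,11] → X
    (4,1)@(9, 3): e=[10,6,13] → X
    (5,1)@(11, 3): e=[16,-2,15] → .
    (3,2)@(7, 5): e=[14,20,-5] → .
    (4,2)@(9, 5): e=[20,12,-3] → .
    (7,4)@(15, 9): e=[58,0,-29] → .  [on edge]
  covered (2 px):
    . . . . . . . . .
    . . . X X . . . .
    . . . . . . . . .
    . . . . . . . . .
    . . . . . . . . .
    . . . . . . . . .
    . . . . . . . . .
    . . . . . . . . .
    . . . . . . . . .
    . . . . . . . . .

Final: 36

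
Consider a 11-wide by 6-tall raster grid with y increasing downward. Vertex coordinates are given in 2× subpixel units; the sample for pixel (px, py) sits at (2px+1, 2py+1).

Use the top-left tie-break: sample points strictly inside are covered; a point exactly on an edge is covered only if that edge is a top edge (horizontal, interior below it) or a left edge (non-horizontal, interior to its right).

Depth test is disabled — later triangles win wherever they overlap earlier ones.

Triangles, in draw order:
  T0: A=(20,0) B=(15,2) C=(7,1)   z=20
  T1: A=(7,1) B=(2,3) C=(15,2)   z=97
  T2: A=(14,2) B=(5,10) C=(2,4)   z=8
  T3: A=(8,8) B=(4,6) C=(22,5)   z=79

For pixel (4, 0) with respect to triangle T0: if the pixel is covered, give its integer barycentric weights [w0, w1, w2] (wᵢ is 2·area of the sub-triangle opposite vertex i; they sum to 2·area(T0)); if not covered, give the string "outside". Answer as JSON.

T0:
  2·area = 21
  edge (20, 0)→(15, 2): d=(-5,2) right/bottom  bias=-1
  edge (15, 2)→(7, 1): d=(-8,-1) top-left  bias=+0
  edge (7, 1)→(20, 0): d=(13,-1) top-left  bias=+0
    (3,0)@(7, 1): e=[21,0,0] → #  [on edge]
    (4,0)@(9, 1): e=[17,2,2] → #
    (5,0)@(11, 1): e=[13,4,4] → #
    (6,0)@(13, 1): e=[9,6,6] → #
    (7,0)@(15, 1): e=[5,8,8] → #
    (8,0)@(17, 1): e=[1,10,10] → #
    (9,0)@(19, 1): e=[-3,12,12] → ·
    (3,1)@(7, 3): e=[11,-16,26] → ·
    (4,1)@(9, 3): e=[7,-14,28] → ·
    (5,1)@(11, 3): e=[3,-12,30] → ·
    (6,1)@(13, 3): e=[-1,-10,32] → ·
    (7,1)@(15, 3): e=[-5,-8,34] → ·
  covered (6 px):
    · · · # # # # # # · ·
    · · · · · · · · · · ·
    · · · · · · · · · · ·
    · · · · · · · · · · ·
    · · · · · · · · · · ·
    · · · · · · · · · · ·
T1:
  2·area = 21  (B↔C swapped to make it positive)
  edge (7, 1)→(15, 2): d=(8,1) right/bottom  bias=-1
  edge (15, 2)→(2, 3): d=(-13,1) right/bottom  bias=-1
  edge (2, 3)→(7, 1): d=(5,-2) top-left  bias=+0
    (3,0)@(7, 1): e=[0,21,0] → ·  [on edge]
  covered (0 px):
    · · · · · · · · · · ·
    · · · · · · · · · · ·
    · · · · · · · · · · ·
    · · · · · · · · · · ·
    · · · · · · · · · · ·
    · · · · · · · · · · ·
T2:
  2·area = 78
  edge (14, 2)→(5, 10): d=(-9,8) right/bottom  bias=-1
  edge (5, 10)→(2, 4): d=(-3,-6) top-left  bias=+0
  edge (2, 4)→(14, 2): d=(12,-2) top-left  bias=+0
    (4,1)@(9, 3): e=[31,45,2] → #
    (5,1)@(11, 3): e=[15,57,6] → #
    (6,1)@(13, 3): e=[-1,69,10] → ·
    (1,2)@(3, 5): e=[61,3,14] → #
    (2,2)@(5, 5): e=[45,15,18] → #
    (3,2)@(7, 5): e=[29,27,22] → #
    (5,2)@(11, 5): e=[-3,51,30] → ·
    (1,3)@(3, 7): e=[43,-3,38] → ·
    (2,3)@(5, 7): e=[27,9,42] → #
    (4,3)@(9, 7): e=[-5,33,50] → ·
    (2,4)@(5, 9): e=[9,3,66] → #
    (3,4)@(7, 9): e=[-7,15,70] → ·
  covered (9 px):
    · · · · · · · · · · ·
    · · · · # # · · · · ·
    · # # # # · · · · · ·
    · · # # · · · · · · ·
    · · # · · · · · · · ·
    · · · · · · · · · · ·
T3:
  2·area = 40
  edge (8, 8)→(4, 6): d=(-4,-2) top-left  bias=+0
  edge (4, 6)→(22, 5): d=(18,-1) top-left  bias=+0
  edge (22, 5)→(8, 8): d=(-14,3) right/bottom  bias=-1
    (3,3)@(7, 7): e=[2,21,17] → #
    (4,3)@(9, 7): e=[6,23,11] → #
    (5,3)@(11, 7): e=[10,25,5] → #
    (6,3)@(13, 7): e=[14,27,-1] → ·
    (3,4)@(7, 9): e=[-6,57,-11] → ·
    (4,4)@(9, 9): e=[-2,59,-17] → ·
    (5,4)@(11, 9): e=[2,61,-23] → ·
  covered (3 px):
    · · · · · · · · · · ·
    · · · · · · · · · · ·
    · · · · · · · · · · ·
    · · · # # # · · · · ·
    · · · · · · · · · · ·
    · · · · · · · · · · ·

Final: [2,2,17]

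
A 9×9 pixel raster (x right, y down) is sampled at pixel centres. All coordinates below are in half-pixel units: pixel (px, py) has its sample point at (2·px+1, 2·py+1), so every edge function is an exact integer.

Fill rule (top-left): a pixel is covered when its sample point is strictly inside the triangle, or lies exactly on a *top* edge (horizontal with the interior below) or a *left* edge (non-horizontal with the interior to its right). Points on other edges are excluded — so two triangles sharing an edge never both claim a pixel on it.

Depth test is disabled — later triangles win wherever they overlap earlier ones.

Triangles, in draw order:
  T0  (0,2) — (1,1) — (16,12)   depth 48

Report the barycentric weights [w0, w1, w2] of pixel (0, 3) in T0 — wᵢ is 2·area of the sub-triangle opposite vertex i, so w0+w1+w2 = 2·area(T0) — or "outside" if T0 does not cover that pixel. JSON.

T0:
  2·area = 26
  edge (0, 2)→(1, 1): d=(1,-1) top-left  bias=+0
  edge (1, 1)→(16, 12): d=(15,11) right/bottom  bias=-1
  edge (16, 12)→(0, 2): d=(-16,-10) top-left  bias=+0
    (0,0)@(1, 1): e=[0,0,26] → ·  [on edge]
    (1,1)@(3, 3): e=[4,8,14] → #
    (2,1)@(5, 3): e=[6,-14,34] → ·
    (1,2)@(3, 5): e=[6,38,-18] → ·
    (2,2)@(5, 5): e=[8,16,2] → #
    (3,2)@(7, 5): e=[10,-6,22] → ·
    (2,3)@(5, 7): e=[10,46,-30] → ·
    (4,3)@(9, 7): e=[14,2,10] → #
    (5,3)@(11, 7): e=[16,-20,30] → ·
    (4,4)@(9, 9): e=[16,32,-22] → ·
  covered (3 px):
    · · · · · · · · ·
    · # · · · · · · ·
    · · # · · · · · ·
    · · · · # · · · ·
    · · · · · · · · ·
    · · · · · · · · ·
    · · · · · · · · ·
    · · · · · · · · ·
    · · · · · · · · ·

Final: "outside"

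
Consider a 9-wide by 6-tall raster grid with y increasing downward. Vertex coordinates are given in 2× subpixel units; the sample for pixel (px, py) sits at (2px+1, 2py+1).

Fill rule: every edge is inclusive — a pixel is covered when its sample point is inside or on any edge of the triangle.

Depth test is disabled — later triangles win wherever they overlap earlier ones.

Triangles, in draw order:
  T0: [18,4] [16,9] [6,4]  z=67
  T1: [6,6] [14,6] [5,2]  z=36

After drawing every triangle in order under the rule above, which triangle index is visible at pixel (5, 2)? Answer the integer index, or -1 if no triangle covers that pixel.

T0:
  2·area = 60
  edge (18, 4)→(16, 9): d=(-2,5) inclusive
  edge (16, 9)→(6, 4): d=(-10,-5) inclusive
  edge (6, 4)→(18, 4): d=(12,0) inclusive
    (4,2)@(9, 5): e=[43,5,12] → █
    (5,2)@(11, 5): e=[33,15,12] → █
    (6,2)@(13, 5): e=[23,25,12] → █
    (7,2)@(15, 5): e=[13,35,12] → █
    (8,2)@(17, 5): e=[3,45,12] → █
    (4,3)@(9, 7): e=[39,-15,36] → ·
    (5,3)@(11, 7): e=[29,-5,36] → ·
    (6,3)@(13, 7): e=[19,5,36] → █
    (8,3)@(17, 7): e=[-1,25,36] → ·
    (6,4)@(13, 9): e=[15,-15,60] → ·
    (7,4)@(15, 9): e=[5,-5,60] → ·
  covered (7 px):
    · · · · · · · · ·
    · · · · · · · · ·
    · · · · █ █ █ █ █
    · · · · · · █ █ ·
    · · · · · · · · ·
    · · · · · · · · ·
T1:
  2·area = 32  (B↔C swapped to make it positive)
  edge (6, 6)→(5, 2): d=(-1,-4) inclusive
  edge (5, 2)→(14, 6): d=(9,4) inclusive
  edge (14, 6)→(6, 6): d=(-8,0) inclusive
    (3,1)@(7, 3): e=[7,1,24] → █
    (4,1)@(9, 3): e=[15,-7,24] → ·
    (3,2)@(7, 5): e=[5,19,8] → █
    (4,2)@(9, 5): e=[13,11,8] → █
    (5,2)@(11, 5): e=[21,3,8] → █
    (6,2)@(13, 5): e=[29,-5,8] → ·
    (3,3)@(7, 7): e=[3,37,-8] → ·
    (4,3)@(9, 7): e=[11,29,-8] → ·
    (5,3)@(11, 7): e=[19,21,-8] → ·
  covered (4 px):
    · · · · · · · · ·
    · · · █ · · · · ·
    · · · █ █ █ · · ·
    · · · · · · · · ·
    · · · · · · · · ·
    · · · · · · · · ·

Z-buffer (winner per pixel, '.' = empty):
  . . . . . . . . .
  . . . 1 . . . . .
  . . . 1 1 1 0 0 0
  . . . . . . 0 0 .
  . . . . . . . . .
  . . . . . . . . .

Final: 1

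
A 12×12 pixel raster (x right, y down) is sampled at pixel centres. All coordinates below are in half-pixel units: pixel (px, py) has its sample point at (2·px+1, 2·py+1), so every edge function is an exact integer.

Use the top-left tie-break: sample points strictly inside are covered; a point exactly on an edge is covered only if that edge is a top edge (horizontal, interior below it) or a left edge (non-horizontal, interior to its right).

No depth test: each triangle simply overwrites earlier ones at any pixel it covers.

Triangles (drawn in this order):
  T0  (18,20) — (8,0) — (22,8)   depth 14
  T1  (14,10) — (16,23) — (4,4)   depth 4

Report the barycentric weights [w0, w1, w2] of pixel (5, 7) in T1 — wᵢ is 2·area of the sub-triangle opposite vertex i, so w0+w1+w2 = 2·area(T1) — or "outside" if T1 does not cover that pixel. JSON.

T0:
  2·area = 200
  edge (18, 20)→(8, 0): d=(-10,-20) top-left  bias=+0
  edge (8, 0)→(22, 8): d=(14,8) right/bottom  bias=-1
  edge (22, 8)→(18, 20): d=(-4,12) right/bottom  bias=-1
    (4,0)@(9, 1): e=[10,6,184] → █
    (5,0)@(11, 1): e=[50,-10,160] → ·
    (4,1)@(9, 3): e=[-10,34,176] → ·
    (5,1)@(11, 3): e=[30,18,152] → █
    (6,1)@(13, 3): e=[70,2,128] → █
    (7,1)@(15, 3): e=[110,-14,104] → ·
    (5,2)@(11, 5): e=[10,46,144] → █
    (7,2)@(15, 5): e=[90,14,96] → █
    (8,2)@(17, 5): e=[130,-2,72] → ·
    (11,2)@(23, 5): e=[250,-50,0] → ·  [on edge]
    (5,3)@(11, 7): e=[-10,74,136] → ·
    (6,3)@(13, 7): e=[30,58,112] → █
    (10,5)@(21, 11): e=[150,50,0] → ·  [on edge]
    (9,8)@(19, 17): e=[50,150,0] → ·  [on edge]
    (8,11)@(17, 23): e=[-50,250,0] → ·  [on edge]
  covered (24 px):
    · · · · █ · · · · · · ·
    · · · · · █ █ · · · · ·
    · · · · · █ █ █ · · · ·
    · · · · · · █ █ █ █ · ·
    · · · · · · █ █ █ █ █ ·
    · · · · · · · █ █ █ · ·
    · · · · · · · █ █ █ · ·
    · · · · · · · · █ █ · ·
    · · · · · · · · █ · · ·
    · · · · · · · · · · · ·
    · · · · · · · · · · · ·
    · · · · · · · · · · · ·
T1:
  2·area = 118
  edge (14, 10)→(16, 23): d=(2,13) right/bottom  bias=-1
  edge (16, 23)→(4, 4): d=(-12,-19) top-left  bias=+0
  edge (4, 4)→(14, 10): d=(10,6) right/bottom  bias=-1
    (2,2)@(5, 5): e=[107,7,4] → █
    (3,2)@(7, 5): e=[81,45,-8] → ·
    (2,3)@(5, 7): e=[111,-17,24] → ·
    (3,3)@(7, 7): e=[85,21,12] → █
    (4,3)@(9, 7): e=[59,59,0] → ·  [on edge]
    (3,4)@(7, 9): e=[89,-3,32] → ·
    (4,4)@(9, 9): e=[63,35,20] → █
    (5,4)@(11, 9): e=[37,73,8] → █
    (6,4)@(13, 9): e=[11,111,-4] → ·
    (4,5)@(9, 11): e=[67,11,40] → █
    (6,5)@(13, 11): e=[15,87,16] → █
    (7,5)@(15, 11): e=[-11,125,4] → ·
    (9,6)@(19, 13): e=[-59,177,0] → ·  [on edge]
  covered (15 px):
    · · · · · · · · · · · ·
    · · · · · · · · · · · ·
    · · █ · · · · · · · · ·
    · · · █ · · · · · · · ·
    · · · · █ █ · · · · · ·
    · · · · █ █ █ · · · · ·
    · · · · · █ █ · · · · ·
    · · · · · █ █ · · · · ·
    · · · · · · █ █ · · · ·
    · · · · · · · █ · · · ·
    · · · · · · · █ · · · ·
    · · · · · · · · · · · ·

Answer: [1,68,49]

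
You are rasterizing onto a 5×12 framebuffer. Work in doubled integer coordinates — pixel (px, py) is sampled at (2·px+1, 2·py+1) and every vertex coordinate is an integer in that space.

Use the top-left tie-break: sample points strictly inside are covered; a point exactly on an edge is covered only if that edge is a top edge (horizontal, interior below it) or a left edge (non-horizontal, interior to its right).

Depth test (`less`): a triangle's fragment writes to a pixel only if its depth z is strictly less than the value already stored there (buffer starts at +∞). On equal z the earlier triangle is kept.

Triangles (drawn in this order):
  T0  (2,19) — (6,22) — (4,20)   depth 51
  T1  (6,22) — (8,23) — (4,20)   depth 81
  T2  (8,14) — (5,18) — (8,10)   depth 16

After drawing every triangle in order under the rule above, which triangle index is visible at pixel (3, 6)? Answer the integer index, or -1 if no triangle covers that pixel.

T0:
  2·area = 2  (B↔C swapped to make it positive)
  edge (2, 19)→(4, 20): d=(2,1) right/bottom  bias=-1
  edge (4, 20)→(6, 22): d=(2,2) right/bottom  bias=-1
  edge (6, 22)→(2, 19): d=(-4,-3) top-left  bias=+0
    (0,8)@(1, 17): e=[-3,0,5] → .  [on edge]
    (1,9)@(3, 19): e=[-1,0,3] → .  [on edge]
    (2,10)@(5, 21): e=[1,0,1] → .  [on edge]
    (3,11)@(7, 23): e=[3,0,-1] → .  [on edge]
  covered (0 px):
    . . . . .
    . . . . .
    . . . . .
    . . . . .
    . . . . .
    . . . . .
    . . . . .
    . . . . .
    . . . . .
    . . . . .
    . . . . .
    . . . . .
T1:
  2·area = 2  (B↔C swapped to make it positive)
  edge (6, 22)→(4, 20): d=(-2,-2) top-left  bias=+0
  edge (4, 20)→(8, 23): d=(4,3) right/bottom  bias=-1
  edge (8, 23)→(6, 22): d=(-2,-1) top-left  bias=+0
    (0,8)@(1, 17): e=[0,-3,5] → .  [on edge]
    (1,9)@(3, 19): e=[0,-1,3] → .  [on edge]
    (2,10)@(5, 21): e=[0,1,1] → X  [on edge]
    (3,10)@(7, 21): e=[4,-5,3] → .
    (2,11)@(5, 23): e=[-4,9,-3] → .
    (3,11)@(7, 23): e=[0,3,-1] → .  [on edge]
  covered (1 px):
    . . . . .
    . . . . .
    . . . . .
    . . . . .
    . . . . .
    . . . . .
    . . . . .
    . . . . .
    . . . . .
    . . . . .
    . . X . .
    . . . . .
T2:
  2·area = 12
  edge (8, 14)→(5, 18): d=(-3,4) right/bottom  bias=-1
  edge (5, 18)→(8, 10): d=(3,-8) top-left  bias=+0
  edge (8, 10)→(8, 14): d=(0,4) right/bottom  bias=-1
    (3,6)@(7, 13): e=[7,1,4] → X
    (4,6)@(9, 13): e=[-1,17,-4] → .
    (3,7)@(7, 15): e=[1,7,4] → X
    (4,7)@(9, 15): e=[-7,23,-4] → .
    (3,8)@(7, 17): e=[-5,13,4] → .
  covered (2 px):
    . . . . .
    . . . . .
    . . . . .
    . . . . .
    . . . . .
    . . . . .
    . . . X .
    . . . X .
    . . . . .
    . . . . .
    . . . . .
    . . . . .

Z-buffer (winner per pixel, '.' = empty):
  . . . . .
  . . . . .
  . . . . .
  . . . . .
  . . . . .
  . . . . .
  . . . 2 .
  . . . 2 .
  . . . . .
  . . . . .
  . . 1 . .
  . . . . .

Answer: 2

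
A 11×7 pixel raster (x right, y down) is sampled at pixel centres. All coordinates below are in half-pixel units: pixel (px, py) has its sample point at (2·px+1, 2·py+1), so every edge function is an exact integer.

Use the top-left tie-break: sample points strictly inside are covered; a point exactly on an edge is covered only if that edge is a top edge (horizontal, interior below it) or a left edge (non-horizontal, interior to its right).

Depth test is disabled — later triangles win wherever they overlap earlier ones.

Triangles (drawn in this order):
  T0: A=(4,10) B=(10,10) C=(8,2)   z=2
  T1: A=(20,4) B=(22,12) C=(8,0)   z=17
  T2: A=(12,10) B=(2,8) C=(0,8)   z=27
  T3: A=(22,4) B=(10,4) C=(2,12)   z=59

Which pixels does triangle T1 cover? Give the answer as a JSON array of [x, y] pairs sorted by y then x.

T0:
  2·area = 48  (B↔C swapped to make it positive)
  edge (4, 10)→(8, 2): d=(4,-8) top-left  bias=+0
  edge (8, 2)→(10, 10): d=(2,8) right/bottom  bias=-1
  edge (10, 10)→(4, 10): d=(-6,0) right/bottom  bias=-1
    (3,2)@(7, 5): e=[4,14,30] → █
    (4,2)@(9, 5): e=[20,-2,30] → ·
    (3,3)@(7, 7): e=[12,18,18] → █
    (4,3)@(9, 7): e=[28,2,18] → █
    (5,3)@(11, 7): e=[44,-14,18] → ·
    (2,4)@(5, 9): e=[4,38,6] → █
    (5,4)@(11, 9): e=[52,-10,6] → ·
    (2,5)@(5, 11): e=[12,42,-6] → ·
    (3,5)@(7, 11): e=[28,26,-6] → ·
    (4,5)@(9, 11): e=[44,10,-6] → ·
  covered (6 px):
    · · · · · · · · · · ·
    · · · · · · · · · · ·
    · · · █ · · · · · · ·
    · · · █ █ · · · · · ·
    · · █ █ █ · · · · · ·
    · · · · · · · · · · ·
    · · · · · · · · · · ·
T1:
  2·area = 88
  edge (20, 4)→(22, 12): d=(2,8) right/bottom  bias=-1
  edge (22, 12)→(8, 0): d=(-14,-12) top-left  bias=+0
  edge (8, 0)→(20, 4): d=(12,4) right/bottom  bias=-1
    (5,0)@(11, 1): e=[66,22,0] → ·  [on edge]
    (6,1)@(13, 3): e=[54,18,16] → █
    (7,1)@(15, 3): e=[38,42,8] → █
    (8,1)@(17, 3): e=[22,66,0] → ·  [on edge]
    (6,2)@(13, 5): e=[58,-10,40] → ·
    (7,2)@(15, 5): e=[42,14,32] → █
    (8,2)@(17, 5): e=[26,38,24] → █
    (9,2)@(19, 5): e=[10,62,16] → █
    (10,2)@(21, 5): e=[-6,86,8] → ·
    (7,3)@(15, 7): e=[46,-14,56] → ·
    (8,3)@(17, 7): e=[30,10,48] → █
    (10,3)@(21, 7): e=[-2,58,32] → ·
  covered (10 px):
    · · · · · · · · · · ·
    · · · · · · █ █ · · ·
    · · · · · · · █ █ █ ·
    · · · · · · · · █ █ ·
    · · · · · · · · · █ █
    · · · · · · · · · · █
    · · · · · · · · · · ·
T2:
  2·area = 4  (B↔C swapped to make it positive)
  edge (12, 10)→(0, 8): d=(-12,-2) top-left  bias=+0
  edge (0, 8)→(2, 8): d=(2,0) top-left  bias=+0
  edge (2, 8)→(12, 10): d=(10,2) right/bottom  bias=-1
    (3,4)@(7, 9): e=[2,2,0] → ·  [on edge]
    (8,5)@(17, 11): e=[-2,6,0] → ·  [on edge]
  covered (0 px):
    · · · · · · · · · · ·
    · · · · · · · · · · ·
    · · · · · · · · · · ·
    · · · · · · · · · · ·
    · · · · · · · · · · ·
    · · · · · · · · · · ·
    · · · · · · · · · · ·
T3:
  2·area = 96  (B↔C swapped to make it positive)
  edge (22, 4)→(2, 12): d=(-20,8) right/bottom  bias=-1
  edge (2, 12)→(10, 4): d=(8,-8) top-left  bias=+0
  edge (10, 4)→(22, 4): d=(12,0) top-left  bias=+0
    (6,0)@(13, 1): e=[132,0,-36] → ·  [on edge]
    (5,1)@(11, 3): e=[108,0,-12] → ·  [on edge]
    (4,2)@(9, 5): e=[84,0,12] → █  [on edge]
    (5,2)@(11, 5): e=[68,16,12] → █
    (6,2)@(13, 5): e=[52,32,12] → █
    (7,2)@(15, 5): e=[36,48,12] → █
    (8,2)@(17, 5): e=[20,64,12] → █
    (9,2)@(19, 5): e=[4,80,12] → █
    (10,2)@(21, 5): e=[-12,96,12] → ·
    (3,3)@(7, 7): e=[60,0,36] → █  [on edge]
    (7,3)@(15, 7): e=[-4,64,36] → ·
    (8,3)@(17, 7): e=[-20,80,36] → ·
    (2,4)@(5, 9): e=[36,0,60] → █  [on edge]
    (1,5)@(3, 11): e=[12,0,84] → █  [on edge]
    (0,6)@(1, 13): e=[-12,0,108] → ·  [on edge]
  covered (14 px):
    · · · · · · · · · · ·
    · · · · · · · · · · ·
    · · · · █ █ █ █ █ █ ·
    · · · █ █ █ █ · · · ·
    · · █ █ █ · · · · · ·
    · █ · · · · · · · · ·
    · · · · · · · · · · ·

Final: [[6,1],[7,1],[7,2],[8,2],[9,2],[8,3],[9,3],[9,4],[10,4],[10,5]]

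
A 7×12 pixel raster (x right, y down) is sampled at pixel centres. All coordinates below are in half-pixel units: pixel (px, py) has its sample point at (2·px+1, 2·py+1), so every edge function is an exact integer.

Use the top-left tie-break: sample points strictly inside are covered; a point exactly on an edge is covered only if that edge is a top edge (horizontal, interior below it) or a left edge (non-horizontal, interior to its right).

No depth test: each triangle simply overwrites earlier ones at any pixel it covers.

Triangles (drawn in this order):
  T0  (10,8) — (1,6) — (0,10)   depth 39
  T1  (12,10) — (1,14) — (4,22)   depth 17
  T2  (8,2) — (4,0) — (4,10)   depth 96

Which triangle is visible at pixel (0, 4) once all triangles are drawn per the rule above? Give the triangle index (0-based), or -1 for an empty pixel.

T0:
  2·area = 38  (B↔C swapped to make it positive)
  edge (10, 8)→(0, 10): d=(-10,2) right/bottom  bias=-1
  edge (0, 10)→(1, 6): d=(1,-4) top-left  bias=+0
  edge (1, 6)→(10, 8): d=(9,2) right/bottom  bias=-1
    (0,3)@(1, 7): e=[28,1,9] → █
    (1,3)@(3, 7): e=[24,9,5] → █
    (2,3)@(5, 7): e=[20,17,1] → █
    (3,3)@(7, 7): e=[16,25,-3] → ·
    (0,4)@(1, 9): e=[8,3,27] → █
    (2,4)@(5, 9): e=[0,19,19] → ·  [on edge]
    (0,5)@(1, 11): e=[-12,5,45] → ·
    (1,5)@(3, 11): e=[-16,13,41] → ·
  covered (5 px):
    · · · · · · ·
    · · · · · · ·
    · · · · · · ·
    █ █ █ · · · ·
    █ █ · · · · ·
    · · · · · · ·
    · · · · · · ·
    · · · · · · ·
    · · · · · · ·
    · · · · · · ·
    · · · · · · ·
    · · · · · · ·
T1:
  2·area = 100  (B↔C swapped to make it positive)
  edge (12, 10)→(4, 22): d=(-8,12) right/bottom  bias=-1
  edge (4, 22)→(1, 14): d=(-3,-8) top-left  bias=+0
  edge (1, 14)→(12, 10): d=(11,-4) top-left  bias=+0
    (5,5)@(11, 11): e=[4,89,7] → █
    (6,5)@(13, 11): e=[-20,105,15] → ·
    (2,6)@(5, 13): e=[60,35,5] → █
    (3,6)@(7, 13): e=[36,51,13] → █
    (4,6)@(9, 13): e=[12,67,21] → █
    (5,6)@(11, 13): e=[-12,83,29] → ·
    (1,7)@(3, 15): e=[68,13,19] → █
    (4,7)@(9, 15): e=[-4,61,43] → ·
    (1,8)@(3, 17): e=[52,7,41] → █
    (4,8)@(9, 17): e=[-20,55,65] → ·
    (1,9)@(3, 19): e=[36,1,63] → █
    (3,9)@(7, 19): e=[-12,33,79] → ·
  covered (12 px):
    · · · · · · ·
    · · · · · · ·
    · · · · · · ·
    · · · · · · ·
    · · · · · · ·
    · · · · · █ ·
    · · █ █ █ · ·
    · █ █ █ · · ·
    · █ █ █ · · ·
    · █ █ · · · ·
    · · · · · · ·
    · · · · · · ·
T2:
  2·area = 40  (B↔C swapped to make it positive)
  edge (8, 2)→(4, 10): d=(-4,8) right/bottom  bias=-1
  edge (4, 10)→(4, 0): d=(0,-10) top-left  bias=+0
  edge (4, 0)→(8, 2): d=(4,2) right/bottom  bias=-1
    (2,0)@(5, 1): e=[28,10,2] → █
    (3,0)@(7, 1): e=[12,30,-2] → ·
    (2,1)@(5, 3): e=[20,10,10] → █
    (3,1)@(7, 3): e=[4,30,6] → █
    (4,1)@(9, 3): e=[-12,50,2] → ·
    (2,2)@(5, 5): e=[12,10,18] → █
    (3,2)@(7, 5): e=[-4,30,14] → ·
    (2,3)@(5, 7): e=[4,10,26] → █
    (3,3)@(7, 7): e=[-12,30,22] → ·
    (2,4)@(5, 9): e=[-4,10,34] → ·
  covered (5 px):
    · · █ · · · ·
    · · █ █ · · ·
    · · █ · · · ·
    · · █ · · · ·
    · · · · · · ·
    · · · · · · ·
    · · · · · · ·
    · · · · · · ·
    · · · · · · ·
    · · · · · · ·
    · · · · · · ·
    · · · · · · ·

Z-buffer (winner per pixel, '.' = empty):
  . . 2 . . . .
  . . 2 2 . . .
  . . 2 . . . .
  0 0 2 . . . .
  0 0 . . . . .
  . . . . . 1 .
  . . 1 1 1 . .
  . 1 1 1 . . .
  . 1 1 1 . . .
  . 1 1 . . . .
  . . . . . . .
  . . . . . . .

Answer: 0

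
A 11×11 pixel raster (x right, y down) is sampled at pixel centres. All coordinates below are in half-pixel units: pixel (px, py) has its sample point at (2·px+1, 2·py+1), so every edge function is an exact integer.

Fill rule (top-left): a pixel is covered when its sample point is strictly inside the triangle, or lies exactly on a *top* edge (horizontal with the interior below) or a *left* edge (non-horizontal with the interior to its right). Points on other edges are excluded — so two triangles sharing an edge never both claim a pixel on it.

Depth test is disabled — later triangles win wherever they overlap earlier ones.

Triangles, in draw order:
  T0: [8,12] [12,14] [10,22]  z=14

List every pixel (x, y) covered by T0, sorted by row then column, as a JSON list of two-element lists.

T0:
  2·area = 36
  edge (8, 12)→(12, 14): d=(4,2) right/bottom  bias=-1
  edge (12, 14)→(10, 22): d=(-2,8) right/bottom  bias=-1
  edge (10, 22)→(8, 12): d=(-2,-10) top-left  bias=+0
    (3,3)@(7, 7): e=[-18,54,0] → ·  [on edge]
    (4,6)@(9, 13): e=[2,26,8] → █
    (5,6)@(11, 13): e=[-2,10,28] → ·
    (4,7)@(9, 15): e=[10,22,4] → █
    (5,7)@(11, 15): e=[6,6,24] → █
    (6,7)@(13, 15): e=[2,-10,44] → ·
    (4,8)@(9, 17): e=[18,18,0] → █  [on edge]
    (6,8)@(13, 17): e=[10,-14,40] → ·
    (4,9)@(9, 19): e=[26,14,-4] → ·
    (5,9)@(11, 19): e=[22,-2,16] → ·
  covered (5 px):
    · · · · · · · · · · ·
    · · · · · · · · · · ·
    · · · · · · · · · · ·
    · · · · · · · · · · ·
    · · · · · · · · · · ·
    · · · · · · · · · · ·
    · · · · █ · · · · · ·
    · · · · █ █ · · · · ·
    · · · · █ █ · · · · ·
    · · · · · · · · · · ·
    · · · · · · · · · · ·

Answer: [[4,6],[4,7],[5,7],[4,8],[5,8]]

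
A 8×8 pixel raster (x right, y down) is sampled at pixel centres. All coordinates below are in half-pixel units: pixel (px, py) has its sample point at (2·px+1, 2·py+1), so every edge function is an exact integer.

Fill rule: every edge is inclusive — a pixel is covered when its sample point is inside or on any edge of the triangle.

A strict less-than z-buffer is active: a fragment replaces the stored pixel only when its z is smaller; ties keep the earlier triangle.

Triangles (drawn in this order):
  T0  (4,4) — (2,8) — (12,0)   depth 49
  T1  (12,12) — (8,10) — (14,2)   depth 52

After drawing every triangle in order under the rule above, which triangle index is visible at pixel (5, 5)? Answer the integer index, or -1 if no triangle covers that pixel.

T0:
  2·area = 24  (B↔C swapped to make it positive)
  edge (4, 4)→(12, 0): d=(8,-4) inclusive
  edge (12, 0)→(2, 8): d=(-10,8) inclusive
  edge (2, 8)→(4, 4): d=(2,-4) inclusive
    (3,1)@(7, 3): e=[4,10,10] → #
    (4,1)@(9, 3): e=[12,-6,18] → ·
    (2,2)@(5, 5): e=[12,6,6] → #
    (3,2)@(7, 5): e=[20,-10,14] → ·
    (1,3)@(3, 7): e=[20,2,2] → #
    (2,3)@(5, 7): e=[28,-14,10] → ·
    (1,4)@(3, 9): e=[36,-18,6] → ·
  covered (3 px):
    · · · · · · · ·
    · · · # · · · ·
    · · # · · · · ·
    · # · · · · · ·
    · · · · · · · ·
    · · · · · · · ·
    · · · · · · · ·
    · · · · · · · ·
T1:
  2·area = 44
  edge (12, 12)→(8, 10): d=(-4,-2) inclusive
  edge (8, 10)→(14, 2): d=(6,-8) inclusive
  edge (14, 2)→(12, 12): d=(-2,10) inclusive
    (6,2)@(13, 5): e=[30,10,4] → #
    (7,2)@(15, 5): e=[34,26,-16] → ·
    (5,3)@(11, 7): e=[18,6,20] → #
    (6,3)@(13, 7): e=[22,22,0] → #  [on edge]
    (7,3)@(15, 7): e=[26,38,-20] → ·
    (4,4)@(9, 9): e=[6,2,36] → #
    (6,4)@(13, 9): e=[14,34,-4] → ·
    (4,5)@(9, 11): e=[-2,14,32] → ·
    (5,5)@(11, 11): e=[2,30,12] → #
    (6,5)@(13, 11): e=[6,46,-8] → ·
    (5,6)@(11, 13): e=[-6,42,8] → ·
  covered (6 px):
    · · · · · · · ·
    · · · · · · · ·
    · · · · · · # ·
    · · · · · # # ·
    · · · · # # · ·
    · · · · · # · ·
    · · · · · · · ·
    · · · · · · · ·

Z-buffer (winner per pixel, '.' = empty):
  . . . . . . . .
  . . . 0 . . . .
  . . 0 . . . 1 .
  . 0 . . . 1 1 .
  . . . . 1 1 . .
  . . . . . 1 . .
  . . . . . . . .
  . . . . . . . .

Final: 1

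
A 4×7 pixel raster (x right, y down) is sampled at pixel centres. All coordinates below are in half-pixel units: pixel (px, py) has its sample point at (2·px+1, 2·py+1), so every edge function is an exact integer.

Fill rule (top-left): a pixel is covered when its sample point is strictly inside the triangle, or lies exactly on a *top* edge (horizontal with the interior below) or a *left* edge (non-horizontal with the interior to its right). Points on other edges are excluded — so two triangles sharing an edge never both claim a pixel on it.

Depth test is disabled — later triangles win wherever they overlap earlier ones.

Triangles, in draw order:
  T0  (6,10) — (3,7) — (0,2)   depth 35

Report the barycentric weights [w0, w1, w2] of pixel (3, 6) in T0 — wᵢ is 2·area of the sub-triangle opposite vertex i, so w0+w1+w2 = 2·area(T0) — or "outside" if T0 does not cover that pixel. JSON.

T0:
  2·area = 6
  edge (6, 10)→(3, 7): d=(-3,-3) top-left  bias=+0
  edge (3, 7)→(0, 2): d=(-3,-5) top-left  bias=+0
  edge (0, 2)→(6, 10): d=(6,8) right/bottom  bias=-1
    (0,2)@(1, 5): e=[0,-4,10] → ·  [on edge]
    (1,3)@(3, 7): e=[0,0,6] → █  [on edge]
    (2,3)@(5, 7): e=[6,10,-10] → ·
    (1,4)@(3, 9): e=[-6,-6,18] → ·
    (2,4)@(5, 9): e=[0,4,2] → █  [on edge]
    (3,4)@(7, 9): e=[6,14,-14] → ·
    (2,5)@(5, 11): e=[-6,-2,14] → ·
    (3,5)@(7, 11): e=[0,8,-2] → ·  [on edge]
  covered (2 px):
    · · · ·
    · · · ·
    · · · ·
    · █ · ·
    · · █ ·
    · · · ·
    · · · ·

Result: "outside"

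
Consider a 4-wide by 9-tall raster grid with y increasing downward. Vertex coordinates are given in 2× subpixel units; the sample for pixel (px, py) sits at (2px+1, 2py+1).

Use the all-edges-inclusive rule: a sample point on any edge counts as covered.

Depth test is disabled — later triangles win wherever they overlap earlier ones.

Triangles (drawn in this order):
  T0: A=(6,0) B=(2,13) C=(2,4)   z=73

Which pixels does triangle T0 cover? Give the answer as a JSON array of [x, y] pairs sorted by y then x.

T0:
  2·area = 36
  edge (6, 0)→(2, 13): d=(-4,13) inclusive
  edge (2, 13)→(2, 4): d=(0,-9) inclusive
  edge (2, 4)→(6, 0): d=(4,-4) inclusive
    (2,0)@(5, 1): e=[9,27,0] → #  [on edge]
    (3,0)@(7, 1): e=[-17,45,8] → ·
    (1,1)@(3, 3): e=[27,9,0] → #  [on edge]
    (3,1)@(7, 3): e=[-25,45,16] → ·
    (0,2)@(1, 5): e=[45,-9,0] → ·  [on edge]
    (1,2)@(3, 5): e=[19,9,8] → #
    (2,2)@(5, 5): e=[-7,27,16] → ·
    (1,3)@(3, 7): e=[11,9,16] → #
    (2,3)@(5, 7): e=[-15,27,24] → ·
    (1,4)@(3, 9): e=[3,9,24] → #
    (2,4)@(5, 9): e=[-23,27,32] → ·
    (1,5)@(3, 11): e=[-5,9,32] → ·
  covered (6 px):
    · · # ·
    · # # ·
    · # · ·
    · # · ·
    · # · ·
    · · · ·
    · · · ·
    · · · ·
    · · · ·

Result: [[2,0],[1,1],[2,1],[1,2],[1,3],[1,4]]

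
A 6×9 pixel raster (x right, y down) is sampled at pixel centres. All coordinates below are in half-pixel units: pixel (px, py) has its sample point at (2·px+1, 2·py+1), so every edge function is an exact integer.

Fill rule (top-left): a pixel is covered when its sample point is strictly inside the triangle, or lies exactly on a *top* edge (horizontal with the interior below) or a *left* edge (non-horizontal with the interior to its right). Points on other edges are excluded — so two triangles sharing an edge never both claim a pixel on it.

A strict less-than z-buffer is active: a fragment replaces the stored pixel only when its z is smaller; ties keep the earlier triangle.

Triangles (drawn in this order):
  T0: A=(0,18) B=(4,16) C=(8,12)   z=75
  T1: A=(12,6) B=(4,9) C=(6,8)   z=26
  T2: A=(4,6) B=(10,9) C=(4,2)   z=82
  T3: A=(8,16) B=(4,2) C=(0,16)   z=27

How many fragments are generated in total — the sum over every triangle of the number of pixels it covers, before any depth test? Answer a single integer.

T0:
  2·area = 8  (B↔C swapped to make it positive)
  edge (0, 18)→(8, 12): d=(8,-6) top-left  bias=+0
  edge (8, 12)→(4, 16): d=(-4,4) right/bottom  bias=-1
  edge (4, 16)→(0, 18): d=(-4,2) right/bottom  bias=-1
    (5,4)@(11, 9): e=[-6,0,14] → ·  [on edge]
    (4,5)@(9, 11): e=[-2,0,10] → ·  [on edge]
    (3,6)@(7, 13): e=[2,0,6] → ·  [on edge]
    (2,7)@(5, 15): e=[6,0,2] → ·  [on edge]
    (1,8)@(3, 17): e=[10,0,-2] → ·  [on edge]
  covered (0 px):
    · · · · · ·
    · · · · · ·
    · · · · · ·
    · · · · · ·
    · · · · · ·
    · · · · · ·
    · · · · · ·
    · · · · · ·
    · · · · · ·
T1:
  2·area = 2
  edge (12, 6)→(4, 9): d=(-8,3) right/bottom  bias=-1
  edge (4, 9)→(6, 8): d=(2,-1) top-left  bias=+0
  edge (6, 8)→(12, 6): d=(6,-2) top-left  bias=+0
    (4,3)@(9, 7): e=[1,1,0] → █  [on edge]
    (5,3)@(11, 7): e=[-5,3,4] → ·
    (1,4)@(3, 9): e=[3,-1,0] → ·  [on edge]
    (4,4)@(9, 9): e=[-15,5,12] → ·
  covered (1 px):
    · · · · · ·
    · · · · · ·
    · · · · · ·
    · · · · █ ·
    · · · · · ·
    · · · · · ·
    · · · · · ·
    · · · · · ·
    · · · · · ·
T2:
  2·area = 24  (B↔C swapped to make it positive)
  edge (4, 6)→(4, 2): d=(0,-4) top-left  bias=+0
  edge (4, 2)→(10, 9): d=(6,7) right/bottom  bias=-1
  edge (10, 9)→(4, 6): d=(-6,-3) top-left  bias=+0
    (2,2)@(5, 5): e=[4,11,9] → █
    (3,2)@(7, 5): e=[12,-3,15] → ·
    (2,3)@(5, 7): e=[4,23,-3] → ·
    (3,3)@(7, 7): e=[12,9,3] → █
    (4,3)@(9, 7): e=[20,-5,9] → ·
    (3,4)@(7, 9): e=[12,21,-9] → ·
  covered (2 px):
    · · · · · ·
    · · · · · ·
    · · █ · · ·
    · · · █ · ·
    · · · · · ·
    · · · · · ·
    · · · · · ·
    · · · · · ·
    · · · · · ·
T3:
  2·area = 112  (B↔C swapped to make it positive)
  edge (8, 16)→(0, 16): d=(-8,0) right/bottom  bias=-1
  edge (0, 16)→(4, 2): d=(4,-14) top-left  bias=+0
  edge (4, 2)→(8, 16): d=(4,14) right/bottom  bias=-1
    (1,3)@(3, 7): e=[72,6,34] → █
    (2,3)@(5, 7): e=[72,34,6] → █
    (3,3)@(7, 7): e=[72,62,-22] → ·
    (1,4)@(3, 9): e=[56,14,42] → █
    (3,4)@(7, 9): e=[56,70,-14] → ·
    (1,5)@(3, 11): e=[40,22,50] → █
    (3,5)@(7, 11): e=[40,78,-6] → ·
    (0,6)@(1, 13): e=[24,2,86] → █
    (3,6)@(7, 13): e=[24,86,2] → █
    (4,6)@(9, 13): e=[24,114,-26] → ·
    (0,7)@(1, 15): e=[8,10,94] → █
    (4,7)@(9, 15): e=[8,122,-18] → ·
  covered (14 px):
    · · · · · ·
    · · · · · ·
    · · · · · ·
    · █ █ · · ·
    · █ █ · · ·
    · █ █ · · ·
    █ █ █ █ · ·
    █ █ █ █ · ·
    · · · · · ·

Answer: 17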